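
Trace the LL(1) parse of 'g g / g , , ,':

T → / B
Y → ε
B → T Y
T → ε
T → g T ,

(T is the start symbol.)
Stack is shown with the top on the left.

Stack          Input            Action
--------------------------------------
T $            g g / g , , , $  output T → g T ,
g T , $        g g / g , , , $  match 'g'
T , $          g / g , , , $    output T → g T ,
g T , , $      g / g , , , $    match 'g'
T , , $        / g , , , $      output T → / B
/ B , , $      / g , , , $      match '/'
B , , $        g , , , $        output B → T Y
T Y , , $      g , , , $        output T → g T ,
g T , Y , , $  g , , , $        match 'g'
T , Y , , $    , , , $          output T → ε
, Y , , $      , , , $          match ','
Y , , $        , , $            output Y → ε
, , $          , , $            match ','
, $            , $              match ','
$              $                accept

The string is accepted.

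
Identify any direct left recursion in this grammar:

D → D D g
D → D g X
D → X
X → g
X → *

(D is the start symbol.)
Direct left recursion occurs when N → N α for some non-terminal N (the right-hand side begins with the left-hand side itself).

D → D D g: LEFT RECURSIVE (starts with D)
D → D g X: LEFT RECURSIVE (starts with D)
D → X: starts with X
X → g: starts with g
X → *: starts with '*'

The grammar has direct left recursion on: D.

Answer: Yes, D is left-recursive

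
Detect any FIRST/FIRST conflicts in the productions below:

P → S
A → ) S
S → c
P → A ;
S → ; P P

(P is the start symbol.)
A FIRST/FIRST conflict occurs when two productions N → α and N → β for the same non-terminal have FIRST(α) ∩ FIRST(β) ≠ ∅ (with ε ∈ FIRST of a nullable right-hand side, so two nullable alternatives also conflict).

FIRST sets of the non-terminals at (or reachable through a nullable prefix from) the front of some alternative:
  FIRST(S) = { ';', 'c' }
  FIRST(A) = { ')' }

Productions for P:
  P → S: FIRST = { ';', 'c' }
  P → A ;: FIRST = { ')' }
Productions for S:
  S → c: FIRST = { 'c' }
  S → ; P P: FIRST = { ';' }
A has only one production, so no FIRST/FIRST conflict is possible there.

All alternatives of each non-terminal have pairwise disjoint FIRST sets.

Answer: No FIRST/FIRST conflicts.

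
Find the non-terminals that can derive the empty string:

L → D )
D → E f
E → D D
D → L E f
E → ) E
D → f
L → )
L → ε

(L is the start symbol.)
ε-productions: L → ε
So L is immediately nullable.
No further non-terminal can be added: every production for the remaining non-terminals contains a terminal or a non-nullable non-terminal.
Nullable = { 'L' }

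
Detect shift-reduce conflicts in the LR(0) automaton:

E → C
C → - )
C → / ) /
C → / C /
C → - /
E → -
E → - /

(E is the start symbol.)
Yes — I1: [E → - .] vs [C → - . )]

A shift-reduce conflict occurs when an LR(0) state has both:
  - a complete (reduce) item [A → α .] (dot at the end), and
  - a shift item [B → β . c γ] (dot before a terminal).

Augment with E' → E and build the canonical LR(0) collection (I0 = CLOSURE({[E' → . E]}), then GOTO on every symbol after a dot until no new states appear). It has 13 states:
  I0: { [C → . - )], [C → . - /], [C → . / ) /], [C → . / C /], [E → . - /], [E → . -], [E → . C], [E' → . E] }  — shift
  I1: { [C → - . )], [C → - . /], [E → - . /], [E → - .] }  — shift, reduce
  I2: { [C → . - )], [C → . - /], [C → . / ) /], [C → . / C /], [C → / . ) /], [C → / . C /] }  — shift
  I3: { [E → C .] }  — reduce
  I4: { [E' → E .] }  — accept
  I5: { [C → / ) . /] }  — shift
  I6: { [C → - . )], [C → - . /] }  — shift
  I7: { [C → / C . /] }  — shift
  I8: { [C → / C / .] }  — reduce
  I9: { [C → - ) .] }  — reduce
  I10: { [C → - / .] }  — reduce
  I11: { [C → / ) / .] }  — reduce
  I12: { [C → - / .], [E → - / .] }  — 2 reduces

I1 contains reduce item [E → - .] and shift items [C → - . )], [C → - . /], [E → - . /] — shift-reduce conflict.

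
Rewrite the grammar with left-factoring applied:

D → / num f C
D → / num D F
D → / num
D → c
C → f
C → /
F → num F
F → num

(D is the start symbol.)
D → / num D'
D' → f C
D' → D F
D' → ε
D → c
C → f
C → /
F → num F'
F' → F
F' → ε

Left-factoring transforms A → αβ₁ | αβ₂ into A → αA' and A' → β₁ | β₂
(α is the longest common prefix among the alternatives). Repeat until
no nonterminal has two alternatives with a common prefix.

Round 1: D has alternatives sharing prefix '/ num'. Introduce D': D → / num D'
  Add: D' → f C
  Add: D' → D F
  Add: D' → ε

Round 2: F has alternatives sharing prefix 'num'. Introduce F': F → num F'
  Add: F' → F
  Add: F' → ε

No remaining common prefixes — done.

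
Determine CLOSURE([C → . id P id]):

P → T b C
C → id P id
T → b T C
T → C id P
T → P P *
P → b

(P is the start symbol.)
To compute CLOSURE, for each item [A → α.Bβ] where B is a non-terminal, add [B → .γ] for all productions B → γ; repeat for the newly added items until nothing changes.

Start with: [C → . id P id]
The dot precedes the terminal id, so nothing is added.

CLOSURE = { [C → . id P id] }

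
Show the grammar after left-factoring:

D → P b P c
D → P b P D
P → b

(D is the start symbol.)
Left-factoring transforms A → αβ₁ | αβ₂ into A → αA' and A' → β₁ | β₂
(α is the longest common prefix among the alternatives). Repeat until
no nonterminal has two alternatives with a common prefix.

Round 1: D has alternatives sharing prefix 'P b P'. Introduce D': D → P b P D'
  Add: D' → c
  Add: D' → D

No remaining common prefixes — done.

Resulting grammar:
D → P b P D'
D' → c
D' → D
P → b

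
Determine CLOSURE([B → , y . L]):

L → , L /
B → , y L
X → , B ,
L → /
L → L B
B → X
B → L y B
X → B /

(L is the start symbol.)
To compute CLOSURE, for each item [A → α.Bβ] where B is a non-terminal, add [B → .γ] for all productions B → γ; repeat for the newly added items until nothing changes.

Start with: [B → , y . L]
  [B → , y . L] has the dot before L: add [L → . , L /], [L → . /], [L → . L B]
No further items can be added.

CLOSURE = { [B → , y . L], [L → . , L /], [L → . /], [L → . L B] }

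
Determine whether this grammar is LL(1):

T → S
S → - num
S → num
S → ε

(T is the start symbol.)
Yes, the grammar is LL(1).

A grammar is LL(1) if for each non-terminal N with multiple productions, the predict sets of those productions are pairwise disjoint, where PREDICT(N → α) = (FIRST(α) \ {ε}) ∪ (FOLLOW(N) if α ⇒* ε).

Relevant sets:
  FOLLOW(S) = { $ }

For S:
  PREDICT(S → '-' num) = { '-' }
  PREDICT(S → num) = { 'num' }
  PREDICT(S → ε) = { $ }
T has a single production, so nothing to check there.

All predict sets are disjoint. The grammar IS LL(1).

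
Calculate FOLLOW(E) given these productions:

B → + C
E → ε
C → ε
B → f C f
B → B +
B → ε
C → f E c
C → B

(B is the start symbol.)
To compute FOLLOW(E), find every occurrence of E on a right-hand side N → α E β: add FIRST(β) \ {ε}, and if β is empty or nullable also add FOLLOW(N). Iterate to a fixed point.

In C → f E c: E is followed by c, add FIRST(c) \ {ε} = { 'c' }

Taking the union: FOLLOW(E) = { 'c' }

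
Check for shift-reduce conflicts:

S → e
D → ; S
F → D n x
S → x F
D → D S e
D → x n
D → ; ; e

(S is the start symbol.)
A shift-reduce conflict occurs when an LR(0) state has both:
  - a complete (reduce) item [A → α .] (dot at the end), and
  - a shift item [B → β . c γ] (dot before a terminal).

Augment with S' → S and build the canonical LR(0) collection (I0 = CLOSURE({[S' → . S]}), then GOTO on every symbol after a dot until no new states appear). It has 16 states:
  I0: { [S → . e], [S → . x F], [S' → . S] }  — shift
  I1: { [S' → S .] }  — accept
  I2: { [S → e .] }  — reduce
  I3: { [D → . ; ; e], [D → . ; S], [D → . D S e], [D → . x n], [F → . D n x], [S → x . F] }  — shift
  I4: { [D → ; . ; e], [D → ; . S], [S → . e], [S → . x F] }  — shift
  I5: { [D → D . S e], [F → D . n x], [S → . e], [S → . x F] }  — shift
  I6: { [S → x F .] }  — reduce
  I7: { [D → x . n] }  — shift
  I8: { [D → x n .] }  — reduce
  I9: { [D → D S . e] }  — shift
  I10: { [F → D n . x] }  — shift
  I11: { [F → D n x .] }  — reduce
  I12: { [D → D S e .] }  — reduce
  I13: { [D → ; ; . e] }  — shift
  I14: { [D → ; S .] }  — reduce
  I15: { [D → ; ; e .] }  — reduce

No state contains both a complete item and a shift item.

Answer: No shift-reduce conflicts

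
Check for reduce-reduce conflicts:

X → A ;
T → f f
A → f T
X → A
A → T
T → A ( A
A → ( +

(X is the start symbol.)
Yes — I7: [A → T .] vs [A → f T .]

Augment with X' → X and build the canonical LR(0) collection (I0 = CLOSURE({[X' → . X]}), then GOTO on every symbol after a dot until no new states appear). It has 13 states:
  I0: { [A → . ( +], [A → . T], [A → . f T], [T → . A ( A], [T → . f f], [X → . A ;], [X → . A], [X' → . X] }  — shift
  I1: { [A → ( . +] }  — shift
  I2: { [T → A . ( A], [X → A . ;], [X → A .] }  — shift, reduce
  I3: { [A → T .] }  — reduce
  I4: { [X' → X .] }  — accept
  I5: { [A → . ( +], [A → . T], [A → . f T], [A → f . T], [T → . A ( A], [T → . f f], [T → f . f] }  — shift
  I6: { [T → A . ( A] }  — shift
  I7: { [A → T .], [A → f T .] }  — 2 reduces
  I8: { [A → . ( +], [A → . T], [A → . f T], [A → f . T], [T → . A ( A], [T → . f f], [T → f . f], [T → f f .] }  — shift, reduce
  I9: { [A → . ( +], [A → . T], [A → . f T], [T → . A ( A], [T → . f f], [T → A ( . A] }  — shift
  I10: { [T → A ( A .], [T → A . ( A] }  — shift, reduce
  I11: { [X → A ; .] }  — reduce
  I12: { [A → ( + .] }  — reduce

I7 contains complete items [A → T .], [A → f T .] — reduce-reduce conflict.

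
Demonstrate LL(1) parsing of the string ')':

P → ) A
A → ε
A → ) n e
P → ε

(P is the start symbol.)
LL(1) parsing maintains a stack (initially the start symbol over $) and the input. At each step: if the stack top is a terminal, match it against the current input token; if it is a non-terminal N, replace it with the RHS of M[N, lookahead] (the unique production whose predict set contains the lookahead).

Stack is shown with the top on the left.

Stack  Input  Action
--------------------
P $    ) $    output P → ) A
) A $  ) $    match ')'
A $    $      output A → ε
$      $      accept

The string is accepted.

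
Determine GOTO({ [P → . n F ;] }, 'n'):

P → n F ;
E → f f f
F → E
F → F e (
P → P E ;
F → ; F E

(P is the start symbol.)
{ [E → . f f f], [F → . ; F E], [F → . E], [F → . F e (], [P → n . F ;] }

GOTO(I, 'n') = CLOSURE({ [A → αX.β] : [A → α.Xβ] ∈ I, X = 'n' })

Items with dot before 'n', with the dot advanced:
  [P → . n F ;] → [P → n . F ;]
Closure of the advanced items:
  [P → n . F ;] has the dot before F: add [F → . E], [F → . F e (], [F → . ; F E]
  [F → . E] has the dot before E: add [E → . f f f]

GOTO = { [E → . f f f], [F → . ; F E], [F → . E], [F → . F e (], [P → n . F ;] }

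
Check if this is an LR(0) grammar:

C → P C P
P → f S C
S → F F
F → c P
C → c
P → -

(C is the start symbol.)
Yes, the grammar is LR(0)

Augment with C' → C and build the canonical LR(0) collection (I0 = CLOSURE({[C' → . C]}), then GOTO on every symbol after a dot until no new states appear). It has 14 states:
  I0: { [C → . P C P], [C → . c], [C' → . C], [P → . -], [P → . f S C] }  — shift
  I1: { [P → - .] }  — reduce
  I2: { [C' → C .] }  — accept
  I3: { [C → . P C P], [C → . c], [C → P . C P], [P → . -], [P → . f S C] }  — shift
  I4: { [C → c .] }  — reduce
  I5: { [F → . c P], [P → f . S C], [S → . F F] }  — shift
  I6: { [F → . c P], [S → F . F] }  — shift
  I7: { [C → . P C P], [C → . c], [P → . -], [P → . f S C], [P → f S . C] }  — shift
  I8: { [F → c . P], [P → . -], [P → . f S C] }  — shift
  I9: { [F → c P .] }  — reduce
  I10: { [P → f S C .] }  — reduce
  I11: { [S → F F .] }  — reduce
  I12: { [C → P C . P], [P → . -], [P → . f S C] }  — shift
  I13: { [C → P C P .] }  — reduce

Every state is either a pure shift/goto state or contains exactly one complete item and nothing to shift — no conflicts. The grammar is LR(0).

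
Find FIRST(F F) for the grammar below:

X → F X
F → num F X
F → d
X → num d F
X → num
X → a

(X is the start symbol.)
FIRST sets of the non-terminals involved (from the grammar, by fixed-point iteration):
  FIRST(F) = { 'd', 'num' }

To compute FIRST(F F), process the symbols left to right:
Symbol F is a non-terminal. Add FIRST(F) \ {ε} = { 'd', 'num' }
F is not nullable (ε ∉ FIRST(F)), so stop here.
FIRST(F F) = { 'd', 'num' }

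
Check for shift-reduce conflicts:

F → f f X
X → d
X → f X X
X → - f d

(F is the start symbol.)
No shift-reduce conflicts

Augment with F' → F and build the canonical LR(0) collection (I0 = CLOSURE({[F' → . F]}), then GOTO on every symbol after a dot until no new states appear). It has 12 states:
  I0: { [F → . f f X], [F' → . F] }  — shift
  I1: { [F' → F .] }  — accept
  I2: { [F → f . f X] }  — shift
  I3: { [F → f f . X], [X → . - f d], [X → . d], [X → . f X X] }  — shift
  I4: { [X → - . f d] }  — shift
  I5: { [F → f f X .] }  — reduce
  I6: { [X → d .] }  — reduce
  I7: { [X → . - f d], [X → . d], [X → . f X X], [X → f . X X] }  — shift
  I8: { [X → . - f d], [X → . d], [X → . f X X], [X → f X . X] }  — shift
  I9: { [X → f X X .] }  — reduce
  I10: { [X → - f . d] }  — shift
  I11: { [X → - f d .] }  — reduce

No state contains both a complete item and a shift item.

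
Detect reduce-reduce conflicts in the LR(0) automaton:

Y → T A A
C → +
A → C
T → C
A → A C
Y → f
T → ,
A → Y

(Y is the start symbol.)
Yes — I8: [A → C .] vs [T → C .]; I11: [A → A C .] vs [A → C .]

A reduce-reduce conflict occurs when an LR(0) state has two complete items [A → α .] and [B → β .] — both call for a reduction, and with no lookahead the parser cannot choose between them.

Augment with Y' → Y and build the canonical LR(0) collection (I0 = CLOSURE({[Y' → . Y]}), then GOTO on every symbol after a dot until no new states appear). It has 13 states:
  I0: { [C → . +], [T → . ,], [T → . C], [Y → . T A A], [Y → . f], [Y' → . Y] }  — shift
  I1: { [C → + .] }  — reduce
  I2: { [T → , .] }  — reduce
  I3: { [T → C .] }  — reduce
  I4: { [A → . A C], [A → . C], [A → . Y], [C → . +], [T → . ,], [T → . C], [Y → . T A A], [Y → . f], [Y → T . A A] }  — shift
  I5: { [Y' → Y .] }  — accept
  I6: { [Y → f .] }  — reduce
  I7: { [A → . A C], [A → . C], [A → . Y], [A → A . C], [C → . +], [T → . ,], [T → . C], [Y → . T A A], [Y → . f], [Y → T A . A] }  — shift
  I8: { [A → C .], [T → C .] }  — 2 reduces
  I9: { [A → Y .] }  — reduce
  I10: { [A → A . C], [C → . +], [Y → T A A .] }  — shift, reduce
  I11: { [A → A C .], [A → C .], [T → C .] }  — 3 reduces
  I12: { [A → A C .] }  — reduce

I8 contains complete items [A → C .], [T → C .] — reduce-reduce conflict.
I11 contains complete items [A → A C .], [A → C .], [T → C .] — reduce-reduce conflict.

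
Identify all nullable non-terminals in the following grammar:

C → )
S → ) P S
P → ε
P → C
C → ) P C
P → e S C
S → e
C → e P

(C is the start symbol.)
{ 'P' }

A non-terminal is nullable if it can derive ε (the empty string): either it has an ε-production, or it has a production whose right-hand side consists entirely of nullable non-terminals.

ε-productions: P → ε
So P is immediately nullable.
No further non-terminal can be added: every production for the remaining non-terminals contains a terminal or a non-nullable non-terminal.
Nullable = { 'P' }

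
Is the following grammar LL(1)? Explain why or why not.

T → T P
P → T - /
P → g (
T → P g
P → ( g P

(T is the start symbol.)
No. Predict set conflict for T: { '(', 'g' }

A grammar is LL(1) if for each non-terminal N with multiple productions, the predict sets of those productions are pairwise disjoint, where PREDICT(N → α) = (FIRST(α) \ {ε}) ∪ (FOLLOW(N) if α ⇒* ε).

Relevant sets:
  FIRST(T) = { '(', 'g' }
  FIRST(P) = { '(', 'g' }

For T:
  PREDICT(T → T P) = { '(', 'g' }
  PREDICT(T → P g) = { '(', 'g' }
For P:
  PREDICT(P → T '-' '/') = { '(', 'g' }
  PREDICT(P → g '(') = { 'g' }
  PREDICT(P → '(' g P) = { '(' }

Conflict found: Predict set conflict for T: { '(', 'g' }
The grammar is NOT LL(1).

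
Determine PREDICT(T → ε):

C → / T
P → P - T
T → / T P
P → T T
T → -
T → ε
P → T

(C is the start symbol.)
PREDICT(T → ε) = (FIRST(RHS) \ {ε}) ∪ (FOLLOW(T) if ε ∈ FIRST(RHS), i.e. RHS ⇒* ε)
The right-hand side is ε (FIRST(ε) = { ε }), so the predict set is FOLLOW(T) = { $, '-', '/' }
PREDICT(T → ε) = { $, '-', '/' }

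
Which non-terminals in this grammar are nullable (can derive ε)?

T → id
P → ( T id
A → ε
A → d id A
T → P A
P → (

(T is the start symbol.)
ε-productions: A → ε
So A is immediately nullable.
No further non-terminal can be added: every production for the remaining non-terminals contains a terminal or a non-nullable non-terminal.
Nullable = { 'A' }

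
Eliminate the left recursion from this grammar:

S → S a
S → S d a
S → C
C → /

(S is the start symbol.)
S → C S'
S' → a S'
S' → d a S'
S' → ε
C → /

S is directly left-recursive. The standard transformation for
  A → A α₁ | ... | A α_m | β₁ | ... | β_n
is
  A  → β₁ A' | ... | β_n A'
  A' → α₁ A' | ... | α_m A' | ε

S → C becomes S → C S'
S → S a becomes S' → a S'
S → S d a becomes S' → d a S'
Add S' → ε

Productions for other non-terminals are unchanged:
  C → /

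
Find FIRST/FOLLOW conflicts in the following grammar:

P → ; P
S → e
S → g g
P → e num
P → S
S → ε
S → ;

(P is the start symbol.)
No FIRST/FOLLOW conflicts.

A FIRST/FOLLOW conflict occurs when a non-terminal N has a nullable alternative N → β (β ⇒* ε) and another alternative N → α with FIRST(α) ∩ FOLLOW(N) ≠ ∅: on such a lookahead the parser cannot decide between expanding α and letting N vanish via β.

Nullable non-terminals: P, S.
FIRST sets used below: FIRST(S) = { ';', 'e', 'g', ε }

P: nullable alternative(s) P → S; FOLLOW(P) = { $ }
  P → ; P: FIRST \ {ε} = { ';' } — disjoint from FOLLOW(P)
  P → e num: FIRST \ {ε} = { 'e' } — disjoint from FOLLOW(P)
  P → S: FIRST \ {ε} = { ';', 'e', 'g' } — this is the only nullable alternative, skip

S: nullable alternative(s) S → ε; FOLLOW(S) = { $ }
  S → e: FIRST \ {ε} = { 'e' } — disjoint from FOLLOW(S)
  S → g g: FIRST \ {ε} = { 'g' } — disjoint from FOLLOW(S)
  S → ε: FIRST \ {ε} = { } — this is the only nullable alternative, skip
  S → ;: FIRST \ {ε} = { ';' } — disjoint from FOLLOW(S)

No FIRST/FOLLOW conflicts found.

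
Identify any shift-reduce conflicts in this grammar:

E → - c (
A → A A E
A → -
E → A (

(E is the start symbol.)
A shift-reduce conflict occurs when an LR(0) state has both:
  - a complete (reduce) item [A → α .] (dot at the end), and
  - a shift item [B → β . c γ] (dot before a terminal).

Augment with E' → E and build the canonical LR(0) collection (I0 = CLOSURE({[E' → . E]}), then GOTO on every symbol after a dot until no new states appear). It has 11 states:
  I0: { [A → . -], [A → . A A E], [E → . - c (], [E → . A (], [E' → . E] }  — shift
  I1: { [A → - .], [E → - . c (] }  — shift, reduce
  I2: { [A → . -], [A → . A A E], [A → A . A E], [E → A . (] }  — shift
  I3: { [E' → E .] }  — accept
  I4: { [E → A ( .] }  — reduce
  I5: { [A → - .] }  — reduce
  I6: { [A → . -], [A → . A A E], [A → A . A E], [A → A A . E], [E → . - c (], [E → . A (] }  — shift
  I7: { [A → . -], [A → . A A E], [A → A . A E], [A → A A . E], [E → . - c (], [E → . A (], [E → A . (] }  — shift
  I8: { [A → A A E .] }  — reduce
  I9: { [E → - c . (] }  — shift
  I10: { [E → - c ( .] }  — reduce

I1 contains reduce item [A → - .] and shift item [E → - . c (] — shift-reduce conflict.

Answer: Yes — I1: [A → - .] vs [E → - . c (]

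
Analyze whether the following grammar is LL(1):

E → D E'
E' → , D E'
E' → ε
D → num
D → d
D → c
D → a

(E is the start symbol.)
A grammar is LL(1) if for each non-terminal N with multiple productions, the predict sets of those productions are pairwise disjoint, where PREDICT(N → α) = (FIRST(α) \ {ε}) ∪ (FOLLOW(N) if α ⇒* ε).

Relevant sets:
  FOLLOW(E') = { $ }

For E':
  PREDICT(E' → ',' D E') = { ',' }
  PREDICT(E' → ε) = { $ }
For D:
  PREDICT(D → num) = { 'num' }
  PREDICT(D → d) = { 'd' }
  PREDICT(D → c) = { 'c' }
  PREDICT(D → a) = { 'a' }
E has a single production, so nothing to check there.

All predict sets are disjoint. The grammar IS LL(1).

Answer: Yes, the grammar is LL(1).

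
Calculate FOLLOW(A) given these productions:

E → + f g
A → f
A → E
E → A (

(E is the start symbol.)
{ '(' }

In E → A (: A is followed by '(', add FIRST('(') \ {ε} = { '(' }

Taking the union: FOLLOW(A) = { '(' }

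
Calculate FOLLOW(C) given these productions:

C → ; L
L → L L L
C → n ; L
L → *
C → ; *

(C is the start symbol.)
C is the start symbol, so $ ∈ FOLLOW(C).
C does not occur on any right-hand side.

Taking the union: FOLLOW(C) = { $ }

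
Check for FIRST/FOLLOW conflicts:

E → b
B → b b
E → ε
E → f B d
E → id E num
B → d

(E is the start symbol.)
No FIRST/FOLLOW conflicts.

A FIRST/FOLLOW conflict occurs when a non-terminal N has a nullable alternative N → β (β ⇒* ε) and another alternative N → α with FIRST(α) ∩ FOLLOW(N) ≠ ∅: on such a lookahead the parser cannot decide between expanding α and letting N vanish via β.

Nullable non-terminals: E.

E: nullable alternative(s) E → ε; FOLLOW(E) = { $, 'num' }
  E → b: FIRST \ {ε} = { 'b' } — disjoint from FOLLOW(E)
  E → ε: FIRST \ {ε} = { } — this is the only nullable alternative, skip
  E → f B d: FIRST \ {ε} = { 'f' } — disjoint from FOLLOW(E)
  E → id E num: FIRST \ {ε} = { 'id' } — disjoint from FOLLOW(E)

B has no nullable alternative, so no FIRST/FOLLOW check is needed there.

No FIRST/FOLLOW conflicts found.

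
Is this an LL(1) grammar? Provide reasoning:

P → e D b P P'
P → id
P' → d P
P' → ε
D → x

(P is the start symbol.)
No. Predict set conflict for P': { 'd' }

A grammar is LL(1) if for each non-terminal N with multiple productions, the predict sets of those productions are pairwise disjoint, where PREDICT(N → α) = (FIRST(α) \ {ε}) ∪ (FOLLOW(N) if α ⇒* ε).

Relevant sets:
  FOLLOW(P') = { $, 'd' }

For P:
  PREDICT(P → e D b P P') = { 'e' }
  PREDICT(P → id) = { 'id' }
For P':
  PREDICT(P' → d P) = { 'd' }
  PREDICT(P' → ε) = { $, 'd' }
D has a single production, so nothing to check there.

Conflict found: Predict set conflict for P': { 'd' }
The grammar is NOT LL(1).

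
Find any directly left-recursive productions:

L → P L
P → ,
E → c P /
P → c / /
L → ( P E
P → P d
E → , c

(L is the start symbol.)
Direct left recursion occurs when N → N α for some non-terminal N (the right-hand side begins with the left-hand side itself).

L → P L: starts with P
P → ,: starts with ','
E → c P /: starts with c
P → c / /: starts with c
L → ( P E: starts with '('
P → P d: LEFT RECURSIVE (starts with P)
E → , c: starts with ','

The grammar has direct left recursion on: P.

Answer: Yes, P is left-recursive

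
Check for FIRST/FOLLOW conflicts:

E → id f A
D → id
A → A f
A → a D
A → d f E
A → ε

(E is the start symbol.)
Yes. A → A f with FOLLOW(A) on { 'f' }

Nullable non-terminals: A.
FIRST sets used below: FIRST(A) = { 'a', 'd', 'f', ε }

A: nullable alternative(s) A → ε; FOLLOW(A) = { $, 'f' }
  A → A f: FIRST \ {ε} = { 'a', 'd', 'f' } — overlaps FOLLOW(A) on { 'f' }: CONFLICT
  A → a D: FIRST \ {ε} = { 'a' } — disjoint from FOLLOW(A)
  A → d f E: FIRST \ {ε} = { 'd' } — disjoint from FOLLOW(A)
  A → ε: FIRST \ {ε} = { } — this is the only nullable alternative, skip

D, E have no nullable alternative, so no FIRST/FOLLOW check is needed there.

So the grammar has 1 FIRST/FOLLOW conflict (marked CONFLICT above).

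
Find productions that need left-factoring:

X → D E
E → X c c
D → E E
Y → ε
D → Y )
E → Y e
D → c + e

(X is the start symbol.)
Left-factoring is needed when two productions for the same non-terminal
share a common prefix on the right-hand side.

Productions for E:
  E → X c c
  E → Y e
Productions for D:
  D → E E
  D → Y )
  D → c + e

No common prefixes found.

Answer: No, left-factoring is not needed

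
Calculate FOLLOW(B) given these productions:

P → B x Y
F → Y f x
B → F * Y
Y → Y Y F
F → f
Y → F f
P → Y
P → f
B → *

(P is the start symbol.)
{ 'x' }

To compute FOLLOW(B), find every occurrence of B on a right-hand side N → α B β: add FIRST(β) \ {ε}, and if β is empty or nullable also add FOLLOW(N). Iterate to a fixed point.

In P → B x Y: B is followed by x Y, add FIRST(x Y) \ {ε} = { 'x' }

Taking the union: FOLLOW(B) = { 'x' }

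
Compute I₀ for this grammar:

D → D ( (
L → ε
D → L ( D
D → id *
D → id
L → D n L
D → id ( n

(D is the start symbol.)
First, augment the grammar with D' → D
I₀ = CLOSURE({ [D' → . D] }):
  [D' → . D] has the dot before D: add [D → . D ( (], [D → . L ( D], [D → . id *], [D → . id], [D → . id ( n]
  [D → . L ( D] has the dot before L: add [L → .], [L → . D n L]
No further items can be added.

I₀ = { [D → . D ( (], [D → . L ( D], [D → . id ( n], [D → . id *], [D → . id], [D' → . D], [L → . D n L], [L → .] }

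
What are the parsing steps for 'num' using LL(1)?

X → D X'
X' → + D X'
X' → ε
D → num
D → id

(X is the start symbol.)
LL(1) parsing maintains a stack (initially the start symbol over $) and the input. At each step: if the stack top is a terminal, match it against the current input token; if it is a non-terminal N, replace it with the RHS of M[N, lookahead] (the unique production whose predict set contains the lookahead).

Stack is shown with the top on the left.

Stack     Input  Action
-----------------------
X $       num $  output X → D X'
D X' $    num $  output D → num
num X' $  num $  match 'num'
X' $      $      output X' → ε
$         $      accept

The string is accepted.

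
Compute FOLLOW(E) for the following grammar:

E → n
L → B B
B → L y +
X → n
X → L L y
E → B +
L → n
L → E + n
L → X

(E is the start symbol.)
E is the start symbol, so $ ∈ FOLLOW(E).
In L → E + n: E is followed by '+' n, add FIRST('+' n) \ {ε} = { '+' }

Taking the union: FOLLOW(E) = { $, '+' }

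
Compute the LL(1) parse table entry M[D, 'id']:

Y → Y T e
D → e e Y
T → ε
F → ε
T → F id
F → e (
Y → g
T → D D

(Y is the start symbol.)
Empty (error entry)

To find M[D, 'id'], we find productions for D where 'id' is in the predict set (PREDICT(N → α) = (FIRST(α) \ {ε}) ∪ (FOLLOW(N) if α ⇒* ε)).

D → e e Y: PREDICT = { 'e' }

M[D, 'id'] is empty (no production applies)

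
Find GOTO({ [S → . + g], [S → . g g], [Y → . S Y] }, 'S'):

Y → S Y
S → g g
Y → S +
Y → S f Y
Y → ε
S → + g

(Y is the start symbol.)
GOTO(I, 'S') = CLOSURE({ [A → αX.β] : [A → α.Xβ] ∈ I, X = 'S' })

Items with dot before 'S', with the dot advanced:
  [Y → . S Y] → [Y → S . Y]
Closure of the advanced items:
  [Y → S . Y] has the dot before Y: add [Y → . S Y], [Y → . S +], [Y → . S f Y], [Y → .]
  [Y → . S Y] has the dot before S: add [S → . g g], [S → . + g]

GOTO = { [S → . + g], [S → . g g], [Y → . S +], [Y → . S Y], [Y → . S f Y], [Y → .], [Y → S . Y] }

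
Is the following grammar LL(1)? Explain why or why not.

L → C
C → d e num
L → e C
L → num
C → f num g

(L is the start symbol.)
A grammar is LL(1) if for each non-terminal N with multiple productions, the predict sets of those productions are pairwise disjoint, where PREDICT(N → α) = (FIRST(α) \ {ε}) ∪ (FOLLOW(N) if α ⇒* ε).

Relevant sets:
  FIRST(C) = { 'd', 'f' }

For L:
  PREDICT(L → C) = { 'd', 'f' }
  PREDICT(L → e C) = { 'e' }
  PREDICT(L → num) = { 'num' }
For C:
  PREDICT(C → d e num) = { 'd' }
  PREDICT(C → f num g) = { 'f' }

All predict sets are disjoint. The grammar IS LL(1).

Answer: Yes, the grammar is LL(1).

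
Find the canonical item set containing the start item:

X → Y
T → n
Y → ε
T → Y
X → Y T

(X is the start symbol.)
First, augment the grammar with X' → X
I₀ = CLOSURE({ [X' → . X] }):
  [X' → . X] has the dot before X: add [X → . Y], [X → . Y T]
  [X → . Y] has the dot before Y: add [Y → .]
No further items can be added.

I₀ = { [X → . Y T], [X → . Y], [X' → . X], [Y → .] }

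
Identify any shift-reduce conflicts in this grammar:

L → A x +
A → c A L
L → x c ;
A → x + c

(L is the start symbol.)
No shift-reduce conflicts

A shift-reduce conflict occurs when an LR(0) state has both:
  - a complete (reduce) item [A → α .] (dot at the end), and
  - a shift item [B → β . c γ] (dot before a terminal).

Augment with L' → L and build the canonical LR(0) collection (I0 = CLOSURE({[L' → . L]}), then GOTO on every symbol after a dot until no new states appear). It has 14 states:
  I0: { [A → . c A L], [A → . x + c], [L → . A x +], [L → . x c ;], [L' → . L] }  — shift
  I1: { [L → A . x +] }  — shift
  I2: { [L' → L .] }  — accept
  I3: { [A → . c A L], [A → . x + c], [A → c . A L] }  — shift
  I4: { [A → x . + c], [L → x . c ;] }  — shift
  I5: { [A → x + . c] }  — shift
  I6: { [L → x c . ;] }  — shift
  I7: { [L → x c ; .] }  — reduce
  I8: { [A → x + c .] }  — reduce
  I9: { [A → . c A L], [A → . x + c], [A → c A . L], [L → . A x +], [L → . x c ;] }  — shift
  I10: { [A → x . + c] }  — shift
  I11: { [A → c A L .] }  — reduce
  I12: { [L → A x . +] }  — shift
  I13: { [L → A x + .] }  — reduce

No state contains both a complete item and a shift item.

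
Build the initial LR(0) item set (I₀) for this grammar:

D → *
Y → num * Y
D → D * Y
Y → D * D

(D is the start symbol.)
{ [D → . *], [D → . D * Y], [D' → . D] }

First, augment the grammar with D' → D
I₀ = CLOSURE({ [D' → . D] }):
  [D' → . D] has the dot before D: add [D → . *], [D → . D * Y]
No further items can be added.

I₀ = { [D → . *], [D → . D * Y], [D' → . D] }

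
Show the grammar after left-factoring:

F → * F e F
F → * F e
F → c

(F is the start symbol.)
F → * F e F'
F' → F
F' → ε
F → c

Left-factoring transforms A → αβ₁ | αβ₂ into A → αA' and A' → β₁ | β₂
(α is the longest common prefix among the alternatives). Repeat until
no nonterminal has two alternatives with a common prefix.

Round 1: F has alternatives sharing prefix '* F e'. Introduce F': F → * F e F'
  Add: F' → F
  Add: F' → ε

No remaining common prefixes — done.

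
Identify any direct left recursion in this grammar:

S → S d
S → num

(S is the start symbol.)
Direct left recursion occurs when N → N α for some non-terminal N (the right-hand side begins with the left-hand side itself).

S → S d: LEFT RECURSIVE (starts with S)
S → num: starts with num

The grammar has direct left recursion on: S.

Answer: Yes, S is left-recursive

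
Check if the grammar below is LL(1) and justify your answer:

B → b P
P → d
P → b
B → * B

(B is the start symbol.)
A grammar is LL(1) if for each non-terminal N with multiple productions, the predict sets of those productions are pairwise disjoint, where PREDICT(N → α) = (FIRST(α) \ {ε}) ∪ (FOLLOW(N) if α ⇒* ε).

For B:
  PREDICT(B → b P) = { 'b' }
  PREDICT(B → '*' B) = { '*' }
For P:
  PREDICT(P → d) = { 'd' }
  PREDICT(P → b) = { 'b' }

All predict sets are disjoint. The grammar IS LL(1).

Answer: Yes, the grammar is LL(1).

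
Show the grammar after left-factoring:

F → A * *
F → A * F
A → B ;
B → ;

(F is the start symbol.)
Left-factoring transforms A → αβ₁ | αβ₂ into A → αA' and A' → β₁ | β₂
(α is the longest common prefix among the alternatives). Repeat until
no nonterminal has two alternatives with a common prefix.

Round 1: F has alternatives sharing prefix 'A *'. Introduce F': F → A * F'
  Add: F' → *
  Add: F' → F

No remaining common prefixes — done.

Resulting grammar:
F → A * F'
F' → *
F' → F
A → B ;
B → ;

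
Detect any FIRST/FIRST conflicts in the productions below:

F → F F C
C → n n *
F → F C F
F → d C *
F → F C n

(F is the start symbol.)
Yes. F → F F C / F → F C F on { 'd' }; F → F F C / F → d C '*' on { 'd' }; F → F F C / F → F C n on { 'd' }; F → F C F / F → d C '*' on { 'd' }; F → F C F / F → F C n on { 'd' }; F → d C '*' / F → F C n on { 'd' }

A FIRST/FIRST conflict occurs when two productions N → α and N → β for the same non-terminal have FIRST(α) ∩ FIRST(β) ≠ ∅ (with ε ∈ FIRST of a nullable right-hand side, so two nullable alternatives also conflict).

FIRST sets of the non-terminals at (or reachable through a nullable prefix from) the front of some alternative:
  FIRST(F) = { 'd' }

Productions for F:
  F → F F C: FIRST = { 'd' }
  F → F C F: FIRST = { 'd' }
  F → d C *: FIRST = { 'd' }
  F → F C n: FIRST = { 'd' }
C has only one production, so no FIRST/FIRST conflict is possible there.

Conflict for F: F → F F C and F → F C F
  Overlap: { 'd' }
Conflict for F: F → F F C and F → d C *
  Overlap: { 'd' }
Conflict for F: F → F F C and F → F C n
  Overlap: { 'd' }
Conflict for F: F → F C F and F → d C *
  Overlap: { 'd' }
Conflict for F: F → F C F and F → F C n
  Overlap: { 'd' }
Conflict for F: F → d C * and F → F C n
  Overlap: { 'd' }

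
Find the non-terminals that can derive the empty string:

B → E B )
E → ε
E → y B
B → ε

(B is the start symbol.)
A non-terminal is nullable if it can derive ε (the empty string): either it has an ε-production, or it has a production whose right-hand side consists entirely of nullable non-terminals.

ε-productions: E → ε, B → ε
So E, B are immediately nullable.
Every non-terminal is now nullable.
Nullable = { 'B', 'E' }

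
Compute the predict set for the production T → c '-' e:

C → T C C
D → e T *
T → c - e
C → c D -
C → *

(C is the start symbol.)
{ 'c' }

PREDICT(T → c '-' e) = (FIRST(RHS) \ {ε}) ∪ (FOLLOW(T) if ε ∈ FIRST(RHS), i.e. RHS ⇒* ε)
FIRST(c '-' e) = { 'c' }
ε ∉ FIRST(c '-' e), so FOLLOW(T) is not added.
PREDICT(T → c '-' e) = { 'c' }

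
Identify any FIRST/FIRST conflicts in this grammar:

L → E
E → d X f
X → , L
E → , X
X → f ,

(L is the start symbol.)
No FIRST/FIRST conflicts.

Productions for E:
  E → d X f: FIRST = { 'd' }
  E → , X: FIRST = { ',' }
Productions for X:
  X → , L: FIRST = { ',' }
  X → f ,: FIRST = { 'f' }
L has only one production, so no FIRST/FIRST conflict is possible there.

All alternatives of each non-terminal have pairwise disjoint FIRST sets.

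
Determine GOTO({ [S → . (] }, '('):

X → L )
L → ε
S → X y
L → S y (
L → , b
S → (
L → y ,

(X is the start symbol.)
GOTO(I, '(') = CLOSURE({ [A → αX.β] : [A → α.Xβ] ∈ I, X = '(' })

Items with dot before '(', with the dot advanced:
  [S → . (] → [S → ( .]
Closure adds nothing (no advanced item has the dot before a non-terminal).

GOTO = { [S → ( .] }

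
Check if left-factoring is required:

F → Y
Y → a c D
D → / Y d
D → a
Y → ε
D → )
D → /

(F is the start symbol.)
Yes, D has productions with common prefix '/'

Left-factoring is needed when two productions for the same non-terminal
share a common prefix on the right-hand side.

Productions for Y:
  Y → a c D
  Y → ε
Productions for D:
  D → / Y d
  D → a
  D → )
  D → /

Found common prefix '/' in productions for D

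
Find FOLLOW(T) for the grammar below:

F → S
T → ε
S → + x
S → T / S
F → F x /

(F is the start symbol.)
{ '/' }

To compute FOLLOW(T), find every occurrence of T on a right-hand side N → α T β: add FIRST(β) \ {ε}, and if β is empty or nullable also add FOLLOW(N). Iterate to a fixed point.

In S → T / S: T is followed by '/' S, add FIRST('/' S) \ {ε} = { '/' }

Taking the union: FOLLOW(T) = { '/' }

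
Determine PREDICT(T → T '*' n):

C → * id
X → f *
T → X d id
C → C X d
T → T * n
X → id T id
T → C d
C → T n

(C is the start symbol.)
PREDICT(T → T '*' n) = (FIRST(RHS) \ {ε}) ∪ (FOLLOW(T) if ε ∈ FIRST(RHS), i.e. RHS ⇒* ε)
FIRST(T) = { '*', 'f', 'id' }
FIRST(T '*' n) = { '*', 'f', 'id' }
ε ∉ FIRST(T '*' n), so FOLLOW(T) is not added.
PREDICT(T → T '*' n) = { '*', 'f', 'id' }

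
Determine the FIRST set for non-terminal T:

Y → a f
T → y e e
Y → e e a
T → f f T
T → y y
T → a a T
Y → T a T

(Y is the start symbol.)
From T → y e e:
  - y is a terminal: add 'y' and stop
From T → f f T:
  - f is a terminal: add 'f' and stop
From T → y y:
  - y is a terminal: add 'y' and stop
From T → a a T:
  - a is a terminal: add 'a' and stop

Collecting: FIRST(T) = { 'a', 'f', 'y' }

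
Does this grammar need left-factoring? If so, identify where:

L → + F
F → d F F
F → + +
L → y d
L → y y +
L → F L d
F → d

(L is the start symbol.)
Yes, L has productions with common prefix 'y'; F has productions with common prefix 'd'

Left-factoring is needed when two productions for the same non-terminal
share a common prefix on the right-hand side.

Productions for L:
  L → + F
  L → y d
  L → y y +
  L → F L d
Productions for F:
  F → d F F
  F → + +
  F → d

Found common prefix 'y' in productions for L
Found common prefix 'd' in productions for F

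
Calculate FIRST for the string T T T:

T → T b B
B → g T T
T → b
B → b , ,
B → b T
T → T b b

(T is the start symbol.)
FIRST sets of the non-terminals involved (from the grammar, by fixed-point iteration):
  FIRST(T) = { 'b' }

To compute FIRST(T T T), process the symbols left to right:
Symbol T is a non-terminal. Add FIRST(T) \ {ε} = { 'b' }
T is not nullable (ε ∉ FIRST(T)), so stop here.
FIRST(T T T) = { 'b' }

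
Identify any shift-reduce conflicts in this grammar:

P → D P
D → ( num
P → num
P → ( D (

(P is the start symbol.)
Augment with P' → P and build the canonical LR(0) collection (I0 = CLOSURE({[P' → . P]}), then GOTO on every symbol after a dot until no new states appear). It has 10 states:
  I0: { [D → . ( num], [P → . ( D (], [P → . D P], [P → . num], [P' → . P] }  — shift
  I1: { [D → ( . num], [D → . ( num], [P → ( . D (] }  — shift
  I2: { [D → . ( num], [P → . ( D (], [P → . D P], [P → . num], [P → D . P] }  — shift
  I3: { [P' → P .] }  — accept
  I4: { [P → num .] }  — reduce
  I5: { [P → D P .] }  — reduce
  I6: { [D → ( . num] }  — shift
  I7: { [P → ( D . (] }  — shift
  I8: { [D → ( num .] }  — reduce
  I9: { [P → ( D ( .] }  — reduce

No state contains both a complete item and a shift item.

Answer: No shift-reduce conflicts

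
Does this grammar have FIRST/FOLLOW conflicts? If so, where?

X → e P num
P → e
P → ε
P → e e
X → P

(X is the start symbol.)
No FIRST/FOLLOW conflicts.

A FIRST/FOLLOW conflict occurs when a non-terminal N has a nullable alternative N → β (β ⇒* ε) and another alternative N → α with FIRST(α) ∩ FOLLOW(N) ≠ ∅: on such a lookahead the parser cannot decide between expanding α and letting N vanish via β.

Nullable non-terminals: P, X.
FIRST sets used below: FIRST(P) = { 'e', ε }

P: nullable alternative(s) P → ε; FOLLOW(P) = { $, 'num' }
  P → e: FIRST \ {ε} = { 'e' } — disjoint from FOLLOW(P)
  P → ε: FIRST \ {ε} = { } — this is the only nullable alternative, skip
  P → e e: FIRST \ {ε} = { 'e' } — disjoint from FOLLOW(P)

X: nullable alternative(s) X → P; FOLLOW(X) = { $ }
  X → e P num: FIRST \ {ε} = { 'e' } — disjoint from FOLLOW(X)
  X → P: FIRST \ {ε} = { 'e' } — this is the only nullable alternative, skip

No FIRST/FOLLOW conflicts found.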